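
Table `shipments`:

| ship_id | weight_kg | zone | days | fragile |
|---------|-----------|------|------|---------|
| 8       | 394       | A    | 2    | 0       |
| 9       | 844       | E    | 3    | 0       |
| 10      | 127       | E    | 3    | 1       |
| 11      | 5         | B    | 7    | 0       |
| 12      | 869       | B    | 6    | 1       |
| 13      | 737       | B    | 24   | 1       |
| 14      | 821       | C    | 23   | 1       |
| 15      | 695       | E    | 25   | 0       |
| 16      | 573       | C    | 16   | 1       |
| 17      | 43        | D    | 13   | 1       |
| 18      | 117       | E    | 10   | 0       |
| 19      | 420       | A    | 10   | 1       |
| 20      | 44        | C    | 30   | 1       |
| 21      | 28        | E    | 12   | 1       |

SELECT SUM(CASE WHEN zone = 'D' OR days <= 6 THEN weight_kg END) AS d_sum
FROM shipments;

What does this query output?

2277

ship_id=8: ✓ → 394
ship_id=9: ✓ → 844
ship_id=10: ✓ → 127
ship_id=11: ✗
ship_id=12: ✓ → 869
ship_id=13: ✗
ship_id=14: ✗
ship_id=15: ✗
ship_id=16: ✗
ship_id=17: ✓ → 43
ship_id=18: ✗
ship_id=19: ✗
ship_id=20: ✗
ship_id=21: ✗
d_sum = 394 + 844 + 127 + 869 + 43 = 2277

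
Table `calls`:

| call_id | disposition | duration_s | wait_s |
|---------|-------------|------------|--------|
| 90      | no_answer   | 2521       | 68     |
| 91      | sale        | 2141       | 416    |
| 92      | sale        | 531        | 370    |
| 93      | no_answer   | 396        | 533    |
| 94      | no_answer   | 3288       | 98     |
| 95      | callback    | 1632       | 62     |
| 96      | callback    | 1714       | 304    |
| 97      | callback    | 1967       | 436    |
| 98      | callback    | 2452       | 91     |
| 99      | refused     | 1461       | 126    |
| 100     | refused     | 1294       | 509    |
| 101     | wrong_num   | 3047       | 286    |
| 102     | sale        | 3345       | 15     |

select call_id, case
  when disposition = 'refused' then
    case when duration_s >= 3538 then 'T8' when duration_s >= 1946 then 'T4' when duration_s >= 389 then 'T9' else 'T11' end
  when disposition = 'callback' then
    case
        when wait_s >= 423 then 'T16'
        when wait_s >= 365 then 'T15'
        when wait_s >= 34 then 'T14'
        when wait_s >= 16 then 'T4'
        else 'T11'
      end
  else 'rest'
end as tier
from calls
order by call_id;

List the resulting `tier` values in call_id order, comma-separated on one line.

call_id=90: disposition='no_answer' → outer ELSE → rest
call_id=91: disposition='sale' → outer ELSE → rest
call_id=92: disposition='sale' → outer ELSE → rest
call_id=93: disposition='no_answer' → outer ELSE → rest
call_id=94: disposition='no_answer' → outer ELSE → rest
call_id=95: disposition='callback' → inner[wait_s >= 34] → T14
call_id=96: disposition='callback' → inner[wait_s >= 34] → T14
call_id=97: disposition='callback' → inner[wait_s >= 423] → T16
call_id=98: disposition='callback' → inner[wait_s >= 34] → T14
call_id=99: disposition='refused' → inner[duration_s >= 389] → T9
call_id=100: disposition='refused' → inner[duration_s >= 389] → T9
call_id=101: disposition='wrong_num' → outer ELSE → rest
call_id=102: disposition='sale' → outer ELSE → rest

rest, rest, rest, rest, rest, T14, T14, T16, T14, T9, T9, rest, rest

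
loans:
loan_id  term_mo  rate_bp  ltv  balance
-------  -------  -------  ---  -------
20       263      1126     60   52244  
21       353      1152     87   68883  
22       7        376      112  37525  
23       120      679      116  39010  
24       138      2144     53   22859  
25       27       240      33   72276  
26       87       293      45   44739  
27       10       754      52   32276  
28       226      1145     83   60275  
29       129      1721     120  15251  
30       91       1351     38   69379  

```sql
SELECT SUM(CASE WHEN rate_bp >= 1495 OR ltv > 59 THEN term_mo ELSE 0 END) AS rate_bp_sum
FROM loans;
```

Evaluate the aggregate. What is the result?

loan_id=20: ✓ → 263
loan_id=21: ✓ → 353
loan_id=22: ✓ → 7
loan_id=23: ✓ → 120
loan_id=24: ✓ → 138
loan_id=25: ✗
loan_id=26: ✗
loan_id=27: ✗
loan_id=28: ✓ → 226
loan_id=29: ✓ → 129
loan_id=30: ✗
rate_bp_sum = 263 + 353 + 7 + 120 + 138 + 226 + 129 = 1236

1236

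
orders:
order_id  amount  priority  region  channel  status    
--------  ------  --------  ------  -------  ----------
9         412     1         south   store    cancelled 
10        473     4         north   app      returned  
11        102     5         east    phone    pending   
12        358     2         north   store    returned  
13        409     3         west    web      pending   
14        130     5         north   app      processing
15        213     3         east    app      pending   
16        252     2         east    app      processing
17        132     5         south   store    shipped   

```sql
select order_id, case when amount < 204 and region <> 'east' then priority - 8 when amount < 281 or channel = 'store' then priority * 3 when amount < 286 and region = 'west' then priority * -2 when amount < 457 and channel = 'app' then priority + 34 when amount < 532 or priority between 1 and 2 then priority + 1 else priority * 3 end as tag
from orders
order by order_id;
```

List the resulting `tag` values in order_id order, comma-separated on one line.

3, 5, 15, 6, 4, -3, 9, 6, -3

order_id=9: amount < 281 or channel = 'store' → 3
order_id=10: amount < 532 or priority between 1 and 2 → 5
order_id=11: amount < 281 or channel = 'store' → 15
order_id=12: amount < 281 or channel = 'store' → 6
order_id=13: amount < 532 or priority between 1 and 2 → 4
order_id=14: amount < 204 and region <> 'east' → -3
order_id=15: amount < 281 or channel = 'store' → 9
order_id=16: amount < 281 or channel = 'store' → 6
order_id=17: amount < 204 and region <> 'east' → -3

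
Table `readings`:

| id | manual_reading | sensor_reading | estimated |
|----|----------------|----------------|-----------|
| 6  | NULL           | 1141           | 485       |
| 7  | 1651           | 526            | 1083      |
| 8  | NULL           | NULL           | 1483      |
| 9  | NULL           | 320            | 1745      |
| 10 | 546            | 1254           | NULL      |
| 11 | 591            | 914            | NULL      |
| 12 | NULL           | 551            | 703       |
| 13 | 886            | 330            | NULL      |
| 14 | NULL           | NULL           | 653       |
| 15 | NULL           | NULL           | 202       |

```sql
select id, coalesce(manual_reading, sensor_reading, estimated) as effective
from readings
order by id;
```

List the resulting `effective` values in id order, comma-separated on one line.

1141, 1651, 1483, 320, 546, 591, 551, 886, 653, 202

id=6: manual_reading=NULL, sensor_reading=1141 → 1141
id=7: manual_reading=1651 → 1651
id=8: manual_reading=NULL, sensor_reading=NULL, estimated=1483 → 1483
id=9: manual_reading=NULL, sensor_reading=320 → 320
id=10: manual_reading=546 → 546
id=11: manual_reading=591 → 591
id=12: manual_reading=NULL, sensor_reading=551 → 551
id=13: manual_reading=886 → 886
id=14: manual_reading=NULL, sensor_reading=NULL, estimated=653 → 653
id=15: manual_reading=NULL, sensor_reading=NULL, estimated=202 → 202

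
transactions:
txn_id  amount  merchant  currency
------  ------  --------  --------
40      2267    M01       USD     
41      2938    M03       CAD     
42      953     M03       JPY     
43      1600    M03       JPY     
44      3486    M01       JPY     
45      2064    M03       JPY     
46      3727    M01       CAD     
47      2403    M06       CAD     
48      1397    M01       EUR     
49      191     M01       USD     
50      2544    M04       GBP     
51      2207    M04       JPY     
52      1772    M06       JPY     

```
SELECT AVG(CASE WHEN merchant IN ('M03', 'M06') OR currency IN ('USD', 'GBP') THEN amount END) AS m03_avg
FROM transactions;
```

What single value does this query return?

1859.1111111111

txn_id=40: ✓ → 2267
txn_id=41: ✓ → 2938
txn_id=42: ✓ → 953
txn_id=43: ✓ → 1600
txn_id=44: ✗
txn_id=45: ✓ → 2064
txn_id=46: ✗
txn_id=47: ✓ → 2403
txn_id=48: ✗
txn_id=49: ✓ → 191
txn_id=50: ✓ → 2544
txn_id=51: ✗
txn_id=52: ✓ → 1772
m03_avg = (2267 + 2938 + 953 + 1600 + 2064 + 2403 + 191 + 2544 + 1772) / 9 = 1859.1111111111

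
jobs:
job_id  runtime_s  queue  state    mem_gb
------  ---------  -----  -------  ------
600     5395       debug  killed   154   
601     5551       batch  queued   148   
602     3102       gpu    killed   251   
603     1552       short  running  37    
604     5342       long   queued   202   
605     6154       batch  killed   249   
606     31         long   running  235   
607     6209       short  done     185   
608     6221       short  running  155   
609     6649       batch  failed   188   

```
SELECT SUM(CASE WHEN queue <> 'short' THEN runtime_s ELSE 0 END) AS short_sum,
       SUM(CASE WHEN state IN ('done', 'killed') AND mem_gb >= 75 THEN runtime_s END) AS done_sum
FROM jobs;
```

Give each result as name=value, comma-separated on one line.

[short_sum: queue <> 'short']
job_id=600: ✓ → 5395
job_id=601: ✓ → 5551
job_id=602: ✓ → 3102
job_id=603: ✗
job_id=604: ✓ → 5342
job_id=605: ✓ → 6154
job_id=606: ✓ → 31
job_id=607: ✗
job_id=608: ✗
job_id=609: ✓ → 6649
short_sum = 5395 + 5551 + 3102 + 5342 + 6154 + 31 + 6649 = 32224
—
[done_sum: state IN ('done', 'killed') AND mem_gb >= 75]
job_id=600: ✓ → 5395
job_id=601: ✗
job_id=602: ✓ → 3102
job_id=603: ✗
job_id=604: ✗
job_id=605: ✓ → 6154
job_id=606: ✗
job_id=607: ✓ → 6209
job_id=608: ✗
job_id=609: ✗
done_sum = 5395 + 3102 + 6154 + 6209 = 20860

short_sum=32224, done_sum=20860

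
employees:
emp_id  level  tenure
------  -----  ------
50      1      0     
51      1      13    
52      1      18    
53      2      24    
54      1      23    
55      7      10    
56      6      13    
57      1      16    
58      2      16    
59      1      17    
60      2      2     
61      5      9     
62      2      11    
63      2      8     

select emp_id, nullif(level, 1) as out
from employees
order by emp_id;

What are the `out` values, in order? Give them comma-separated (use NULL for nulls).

NULL, NULL, NULL, 2, NULL, 7, 6, NULL, 2, NULL, 2, 5, 2, 2

emp_id=50: level=1 vs 1: equal → NULL
emp_id=51: level=1 vs 1: equal → NULL
emp_id=52: level=1 vs 1: equal → NULL
emp_id=53: level=2 vs 1: differ → 2
emp_id=54: level=1 vs 1: equal → NULL
emp_id=55: level=7 vs 1: differ → 7
emp_id=56: level=6 vs 1: differ → 6
emp_id=57: level=1 vs 1: equal → NULL
emp_id=58: level=2 vs 1: differ → 2
emp_id=59: level=1 vs 1: equal → NULL
emp_id=60: level=2 vs 1: differ → 2
emp_id=61: level=5 vs 1: differ → 5
emp_id=62: level=2 vs 1: differ → 2
emp_id=63: level=2 vs 1: differ → 2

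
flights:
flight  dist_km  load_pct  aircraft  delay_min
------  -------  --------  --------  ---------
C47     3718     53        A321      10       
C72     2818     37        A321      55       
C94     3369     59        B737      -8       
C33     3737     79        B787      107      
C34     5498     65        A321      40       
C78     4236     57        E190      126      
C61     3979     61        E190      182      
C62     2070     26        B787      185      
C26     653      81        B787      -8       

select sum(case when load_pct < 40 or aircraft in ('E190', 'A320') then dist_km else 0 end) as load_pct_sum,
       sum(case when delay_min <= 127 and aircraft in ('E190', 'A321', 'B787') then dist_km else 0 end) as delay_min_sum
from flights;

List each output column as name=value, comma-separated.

load_pct_sum=13103, delay_min_sum=20660

[load_pct_sum: load_pct < 40 or aircraft in ('E190', 'A320')]
flight=C47: ✗
flight=C72: ✓ → 2818
flight=C94: ✗
flight=C33: ✗
flight=C34: ✗
flight=C78: ✓ → 4236
flight=C61: ✓ → 3979
flight=C62: ✓ → 2070
flight=C26: ✗
load_pct_sum = 2818 + 4236 + 3979 + 2070 = 13103
—
[delay_min_sum: delay_min <= 127 and aircraft in ('E190', 'A321', 'B787')]
flight=C47: ✓ → 3718
flight=C72: ✓ → 2818
flight=C94: ✗
flight=C33: ✓ → 3737
flight=C34: ✓ → 5498
flight=C78: ✓ → 4236
flight=C61: ✗
flight=C62: ✗
flight=C26: ✓ → 653
delay_min_sum = 3718 + 2818 + 3737 + 5498 + 4236 + 653 = 20660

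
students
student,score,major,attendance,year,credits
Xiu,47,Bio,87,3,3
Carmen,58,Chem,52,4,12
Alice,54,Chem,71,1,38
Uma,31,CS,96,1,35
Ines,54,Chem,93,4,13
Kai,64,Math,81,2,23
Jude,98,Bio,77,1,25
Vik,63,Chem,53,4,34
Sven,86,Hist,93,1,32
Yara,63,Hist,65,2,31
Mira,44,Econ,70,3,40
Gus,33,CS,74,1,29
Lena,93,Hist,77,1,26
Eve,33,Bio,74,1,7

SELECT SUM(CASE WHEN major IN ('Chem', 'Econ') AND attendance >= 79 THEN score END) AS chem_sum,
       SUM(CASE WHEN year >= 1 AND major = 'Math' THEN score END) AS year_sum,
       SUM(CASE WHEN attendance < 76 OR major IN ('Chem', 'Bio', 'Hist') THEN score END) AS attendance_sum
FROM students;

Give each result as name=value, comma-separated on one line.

chem_sum=54, year_sum=64, attendance_sum=726

[chem_sum: major IN ('Chem', 'Econ') AND attendance >= 79]
student=Xiu: ✗
student=Carmen: ✗
student=Alice: ✗
student=Uma: ✗
student=Ines: ✓ → 54
student=Kai: ✗
student=Jude: ✗
student=Vik: ✗
student=Sven: ✗
student=Yara: ✗
student=Mira: ✗
student=Gus: ✗
student=Lena: ✗
student=Eve: ✗
chem_sum = 54
—
[year_sum: year >= 1 AND major = 'Math']
student=Xiu: ✗
student=Carmen: ✗
student=Alice: ✗
student=Uma: ✗
student=Ines: ✗
student=Kai: ✓ → 64
student=Jude: ✗
student=Vik: ✗
student=Sven: ✗
student=Yara: ✗
student=Mira: ✗
student=Gus: ✗
student=Lena: ✗
student=Eve: ✗
year_sum = 64
—
[attendance_sum: attendance < 76 OR major IN ('Chem', 'Bio', 'Hist')]
student=Xiu: ✓ → 47
student=Carmen: ✓ → 58
student=Alice: ✓ → 54
student=Uma: ✗
student=Ines: ✓ → 54
student=Kai: ✗
student=Jude: ✓ → 98
student=Vik: ✓ → 63
student=Sven: ✓ → 86
student=Yara: ✓ → 63
student=Mira: ✓ → 44
student=Gus: ✓ → 33
student=Lena: ✓ → 93
student=Eve: ✓ → 33
attendance_sum = 47 + 58 + 54 + 54 + 98 + 63 + 86 + 63 + 44 + 33 + 93 + 33 = 726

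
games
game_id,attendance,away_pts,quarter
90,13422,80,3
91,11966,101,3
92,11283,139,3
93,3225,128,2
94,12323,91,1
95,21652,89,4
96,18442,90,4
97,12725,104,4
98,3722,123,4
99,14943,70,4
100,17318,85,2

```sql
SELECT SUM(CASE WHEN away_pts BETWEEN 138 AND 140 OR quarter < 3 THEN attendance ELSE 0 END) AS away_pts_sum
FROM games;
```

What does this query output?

game_id=90: ✗
game_id=91: ✗
game_id=92: ✓ → 11283
game_id=93: ✓ → 3225
game_id=94: ✓ → 12323
game_id=95: ✗
game_id=96: ✗
game_id=97: ✗
game_id=98: ✗
game_id=99: ✗
game_id=100: ✓ → 17318
away_pts_sum = 11283 + 3225 + 12323 + 17318 = 44149

44149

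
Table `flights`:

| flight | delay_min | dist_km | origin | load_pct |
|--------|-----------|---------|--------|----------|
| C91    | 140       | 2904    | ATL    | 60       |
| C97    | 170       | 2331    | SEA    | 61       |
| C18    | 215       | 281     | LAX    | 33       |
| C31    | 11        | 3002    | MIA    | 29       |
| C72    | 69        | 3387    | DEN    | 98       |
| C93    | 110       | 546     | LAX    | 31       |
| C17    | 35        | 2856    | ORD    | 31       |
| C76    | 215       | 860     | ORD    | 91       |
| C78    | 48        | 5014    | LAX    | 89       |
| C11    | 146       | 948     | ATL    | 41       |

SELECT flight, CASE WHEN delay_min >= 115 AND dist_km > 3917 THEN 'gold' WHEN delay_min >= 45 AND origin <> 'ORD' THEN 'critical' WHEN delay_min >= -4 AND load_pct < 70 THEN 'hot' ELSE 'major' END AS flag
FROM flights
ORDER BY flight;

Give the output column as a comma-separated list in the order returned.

critical, hot, critical, hot, critical, major, critical, critical, critical, critical

flight=C11: delay_min >= 45 AND origin <> 'ORD' → critical
flight=C17: delay_min >= -4 AND load_pct < 70 → hot
flight=C18: delay_min >= 45 AND origin <> 'ORD' → critical
flight=C31: delay_min >= -4 AND load_pct < 70 → hot
flight=C72: delay_min >= 45 AND origin <> 'ORD' → critical
flight=C76: ELSE → major
flight=C78: delay_min >= 45 AND origin <> 'ORD' → critical
flight=C91: delay_min >= 45 AND origin <> 'ORD' → critical
flight=C93: delay_min >= 45 AND origin <> 'ORD' → critical
flight=C97: delay_min >= 45 AND origin <> 'ORD' → critical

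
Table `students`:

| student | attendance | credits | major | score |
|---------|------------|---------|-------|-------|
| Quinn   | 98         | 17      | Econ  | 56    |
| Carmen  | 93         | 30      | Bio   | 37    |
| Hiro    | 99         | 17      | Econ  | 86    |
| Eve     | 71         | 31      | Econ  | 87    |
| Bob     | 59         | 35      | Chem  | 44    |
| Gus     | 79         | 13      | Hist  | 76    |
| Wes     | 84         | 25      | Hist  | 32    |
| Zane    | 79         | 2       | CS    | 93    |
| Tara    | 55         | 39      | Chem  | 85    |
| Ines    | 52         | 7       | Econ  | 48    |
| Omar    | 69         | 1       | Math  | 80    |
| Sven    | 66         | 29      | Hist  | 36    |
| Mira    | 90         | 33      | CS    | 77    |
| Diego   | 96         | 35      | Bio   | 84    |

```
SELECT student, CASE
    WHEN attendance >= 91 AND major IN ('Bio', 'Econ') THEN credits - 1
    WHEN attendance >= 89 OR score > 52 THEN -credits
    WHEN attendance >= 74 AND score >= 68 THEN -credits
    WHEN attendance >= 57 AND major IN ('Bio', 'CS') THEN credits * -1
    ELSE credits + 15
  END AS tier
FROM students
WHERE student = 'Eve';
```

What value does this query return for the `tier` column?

-31

student = Eve: attendance=71, credits=31, major=Econ, score=87.
attendance >= 91 AND major IN ('Bio', 'Econ') → false
attendance >= 89 OR score > 52 → true → -31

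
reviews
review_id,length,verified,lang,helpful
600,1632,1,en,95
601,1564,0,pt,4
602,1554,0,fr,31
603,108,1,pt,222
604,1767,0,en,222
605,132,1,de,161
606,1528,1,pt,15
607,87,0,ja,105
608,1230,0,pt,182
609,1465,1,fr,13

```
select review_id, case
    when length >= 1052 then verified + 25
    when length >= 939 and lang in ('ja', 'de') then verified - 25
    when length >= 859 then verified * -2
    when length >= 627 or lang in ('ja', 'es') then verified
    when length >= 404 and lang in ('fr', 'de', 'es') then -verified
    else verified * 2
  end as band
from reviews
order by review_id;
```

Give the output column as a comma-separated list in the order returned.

review_id=600: length >= 1052 → 26
review_id=601: length >= 1052 → 25
review_id=602: length >= 1052 → 25
review_id=603: ELSE → 2
review_id=604: length >= 1052 → 25
review_id=605: ELSE → 2
review_id=606: length >= 1052 → 26
review_id=607: length >= 627 or lang in ('ja', 'es') → 0
review_id=608: length >= 1052 → 25
review_id=609: length >= 1052 → 26

26, 25, 25, 2, 25, 2, 26, 0, 25, 26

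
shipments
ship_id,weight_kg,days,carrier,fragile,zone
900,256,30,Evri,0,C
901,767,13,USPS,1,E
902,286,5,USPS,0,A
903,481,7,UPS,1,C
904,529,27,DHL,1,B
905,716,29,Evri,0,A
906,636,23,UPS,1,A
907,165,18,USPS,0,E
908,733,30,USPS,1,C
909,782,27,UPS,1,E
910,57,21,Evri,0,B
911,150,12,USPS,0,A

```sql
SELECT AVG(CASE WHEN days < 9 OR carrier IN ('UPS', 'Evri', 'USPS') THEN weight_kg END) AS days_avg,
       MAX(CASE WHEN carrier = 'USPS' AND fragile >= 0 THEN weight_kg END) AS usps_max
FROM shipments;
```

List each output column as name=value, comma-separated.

days_avg=457.1818181818, usps_max=767

[days_avg: days < 9 OR carrier IN ('UPS', 'Evri', 'USPS')]
ship_id=900: ✓ → 256
ship_id=901: ✓ → 767
ship_id=902: ✓ → 286
ship_id=903: ✓ → 481
ship_id=904: ✗
ship_id=905: ✓ → 716
ship_id=906: ✓ → 636
ship_id=907: ✓ → 165
ship_id=908: ✓ → 733
ship_id=909: ✓ → 782
ship_id=910: ✓ → 57
ship_id=911: ✓ → 150
days_avg = (256 + 767 + 286 + 481 + 716 + 636 + 165 + 733 + 782 + 57 + 150) / 11 = 457.1818181818
—
[usps_max: carrier = 'USPS' AND fragile >= 0]
ship_id=900: ✗
ship_id=901: ✓ → 767
ship_id=902: ✓ → 286
ship_id=903: ✗
ship_id=904: ✗
ship_id=905: ✗
ship_id=906: ✗
ship_id=907: ✓ → 165
ship_id=908: ✓ → 733
ship_id=909: ✗
ship_id=910: ✗
ship_id=911: ✓ → 150
usps_max = MAX(767, 286, 165, 733, 150) = 767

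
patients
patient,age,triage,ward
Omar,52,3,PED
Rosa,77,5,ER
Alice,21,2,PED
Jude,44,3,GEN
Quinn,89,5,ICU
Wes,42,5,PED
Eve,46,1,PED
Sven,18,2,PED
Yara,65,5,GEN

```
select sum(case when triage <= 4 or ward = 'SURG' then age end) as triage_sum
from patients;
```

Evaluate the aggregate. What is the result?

181

patient=Omar: ✓ → 52
patient=Rosa: ✗
patient=Alice: ✓ → 21
patient=Jude: ✓ → 44
patient=Quinn: ✗
patient=Wes: ✗
patient=Eve: ✓ → 46
patient=Sven: ✓ → 18
patient=Yara: ✗
triage_sum = 52 + 21 + 44 + 46 + 18 = 181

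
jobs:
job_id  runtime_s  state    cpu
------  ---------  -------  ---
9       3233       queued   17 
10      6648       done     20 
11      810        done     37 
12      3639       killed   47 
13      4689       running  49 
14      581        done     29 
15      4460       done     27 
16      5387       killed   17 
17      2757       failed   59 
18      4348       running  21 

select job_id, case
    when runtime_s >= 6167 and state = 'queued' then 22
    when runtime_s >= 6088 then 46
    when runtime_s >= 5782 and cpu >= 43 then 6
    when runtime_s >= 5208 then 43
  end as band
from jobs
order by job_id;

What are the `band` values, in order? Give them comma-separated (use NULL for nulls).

NULL, 46, NULL, NULL, NULL, NULL, NULL, 43, NULL, NULL

job_id=9: (no match → NULL) → NULL
job_id=10: runtime_s >= 6088 → 46
job_id=11: (no match → NULL) → NULL
job_id=12: (no match → NULL) → NULL
job_id=13: (no match → NULL) → NULL
job_id=14: (no match → NULL) → NULL
job_id=15: (no match → NULL) → NULL
job_id=16: runtime_s >= 5208 → 43
job_id=17: (no match → NULL) → NULL
job_id=18: (no match → NULL) → NULL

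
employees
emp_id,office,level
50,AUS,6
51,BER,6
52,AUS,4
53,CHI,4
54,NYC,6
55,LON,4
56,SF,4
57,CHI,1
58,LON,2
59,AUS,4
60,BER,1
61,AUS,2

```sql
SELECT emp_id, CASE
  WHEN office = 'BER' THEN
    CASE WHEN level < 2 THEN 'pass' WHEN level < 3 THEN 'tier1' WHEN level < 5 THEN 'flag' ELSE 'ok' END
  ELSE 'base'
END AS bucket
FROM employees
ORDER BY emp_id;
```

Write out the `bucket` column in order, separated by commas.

emp_id=50: office='AUS' → outer ELSE → base
emp_id=51: office='BER' → inner[ELSE] → ok
emp_id=52: office='AUS' → outer ELSE → base
emp_id=53: office='CHI' → outer ELSE → base
emp_id=54: office='NYC' → outer ELSE → base
emp_id=55: office='LON' → outer ELSE → base
emp_id=56: office='SF' → outer ELSE → base
emp_id=57: office='CHI' → outer ELSE → base
emp_id=58: office='LON' → outer ELSE → base
emp_id=59: office='AUS' → outer ELSE → base
emp_id=60: office='BER' → inner[level < 2] → pass
emp_id=61: office='AUS' → outer ELSE → base

base, ok, base, base, base, base, base, base, base, base, pass, base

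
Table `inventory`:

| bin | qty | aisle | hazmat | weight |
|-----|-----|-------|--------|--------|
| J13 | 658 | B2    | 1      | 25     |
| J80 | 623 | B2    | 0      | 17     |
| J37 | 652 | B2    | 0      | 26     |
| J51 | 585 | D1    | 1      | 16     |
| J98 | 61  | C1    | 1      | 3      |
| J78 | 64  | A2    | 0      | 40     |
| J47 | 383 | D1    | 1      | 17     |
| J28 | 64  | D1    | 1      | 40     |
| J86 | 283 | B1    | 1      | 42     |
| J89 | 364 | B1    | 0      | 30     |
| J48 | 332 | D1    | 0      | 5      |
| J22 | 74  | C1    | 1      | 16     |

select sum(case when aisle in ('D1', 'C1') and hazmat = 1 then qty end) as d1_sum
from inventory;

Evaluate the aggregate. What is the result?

bin=J13: ✗
bin=J80: ✗
bin=J37: ✗
bin=J51: ✓ → 585
bin=J98: ✓ → 61
bin=J78: ✗
bin=J47: ✓ → 383
bin=J28: ✓ → 64
bin=J86: ✗
bin=J89: ✗
bin=J48: ✗
bin=J22: ✓ → 74
d1_sum = 585 + 61 + 383 + 64 + 74 = 1167

1167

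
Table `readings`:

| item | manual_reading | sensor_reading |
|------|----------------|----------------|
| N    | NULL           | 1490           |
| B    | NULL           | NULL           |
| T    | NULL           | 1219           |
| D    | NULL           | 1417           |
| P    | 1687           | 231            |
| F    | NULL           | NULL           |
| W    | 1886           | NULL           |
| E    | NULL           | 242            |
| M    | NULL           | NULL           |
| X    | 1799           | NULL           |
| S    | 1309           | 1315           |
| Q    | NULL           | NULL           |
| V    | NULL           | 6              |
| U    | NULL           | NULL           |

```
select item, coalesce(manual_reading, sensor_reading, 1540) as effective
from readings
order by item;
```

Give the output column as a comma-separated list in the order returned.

item=B: manual_reading=NULL, sensor_reading=NULL, → literal 1540 → 1540
item=D: manual_reading=NULL, sensor_reading=1417 → 1417
item=E: manual_reading=NULL, sensor_reading=242 → 242
item=F: manual_reading=NULL, sensor_reading=NULL, → literal 1540 → 1540
item=M: manual_reading=NULL, sensor_reading=NULL, → literal 1540 → 1540
item=N: manual_reading=NULL, sensor_reading=1490 → 1490
item=P: manual_reading=1687 → 1687
item=Q: manual_reading=NULL, sensor_reading=NULL, → literal 1540 → 1540
item=S: manual_reading=1309 → 1309
item=T: manual_reading=NULL, sensor_reading=1219 → 1219
item=U: manual_reading=NULL, sensor_reading=NULL, → literal 1540 → 1540
item=V: manual_reading=NULL, sensor_reading=6 → 6
item=W: manual_reading=1886 → 1886
item=X: manual_reading=1799 → 1799

1540, 1417, 242, 1540, 1540, 1490, 1687, 1540, 1309, 1219, 1540, 6, 1886, 1799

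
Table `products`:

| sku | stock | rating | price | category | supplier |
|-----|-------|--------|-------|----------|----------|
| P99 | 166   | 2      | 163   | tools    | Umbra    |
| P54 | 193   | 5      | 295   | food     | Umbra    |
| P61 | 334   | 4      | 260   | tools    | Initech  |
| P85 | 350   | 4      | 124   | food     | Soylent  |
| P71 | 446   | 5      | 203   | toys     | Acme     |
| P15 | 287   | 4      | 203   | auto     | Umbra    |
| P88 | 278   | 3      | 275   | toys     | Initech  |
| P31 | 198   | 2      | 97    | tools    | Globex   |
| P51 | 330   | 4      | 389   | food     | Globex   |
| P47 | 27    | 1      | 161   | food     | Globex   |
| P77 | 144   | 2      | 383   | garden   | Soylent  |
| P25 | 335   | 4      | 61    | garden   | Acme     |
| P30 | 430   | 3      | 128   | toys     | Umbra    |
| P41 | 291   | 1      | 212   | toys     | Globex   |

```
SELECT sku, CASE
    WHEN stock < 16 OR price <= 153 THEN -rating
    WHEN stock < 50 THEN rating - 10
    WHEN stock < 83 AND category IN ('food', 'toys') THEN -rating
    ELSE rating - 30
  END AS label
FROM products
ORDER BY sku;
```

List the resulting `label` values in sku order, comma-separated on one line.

sku=P15: ELSE → -26
sku=P25: stock < 16 OR price <= 153 → -4
sku=P30: stock < 16 OR price <= 153 → -3
sku=P31: stock < 16 OR price <= 153 → -2
sku=P41: ELSE → -29
sku=P47: stock < 50 → -9
sku=P51: ELSE → -26
sku=P54: ELSE → -25
sku=P61: ELSE → -26
sku=P71: ELSE → -25
sku=P77: ELSE → -28
sku=P85: stock < 16 OR price <= 153 → -4
sku=P88: ELSE → -27
sku=P99: ELSE → -28

-26, -4, -3, -2, -29, -9, -26, -25, -26, -25, -28, -4, -27, -28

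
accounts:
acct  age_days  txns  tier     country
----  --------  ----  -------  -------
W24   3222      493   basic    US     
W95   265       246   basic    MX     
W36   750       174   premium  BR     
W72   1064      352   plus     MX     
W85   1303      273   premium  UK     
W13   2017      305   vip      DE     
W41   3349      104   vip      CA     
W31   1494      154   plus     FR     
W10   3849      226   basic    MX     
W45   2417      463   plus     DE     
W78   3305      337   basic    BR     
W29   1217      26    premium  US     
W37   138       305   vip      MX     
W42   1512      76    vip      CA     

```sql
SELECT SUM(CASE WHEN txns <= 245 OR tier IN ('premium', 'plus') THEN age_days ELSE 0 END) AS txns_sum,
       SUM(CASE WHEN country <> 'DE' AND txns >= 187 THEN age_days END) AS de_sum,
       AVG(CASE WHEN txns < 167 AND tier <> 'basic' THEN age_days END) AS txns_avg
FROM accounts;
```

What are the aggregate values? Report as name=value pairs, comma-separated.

[txns_sum: txns <= 245 OR tier IN ('premium', 'plus')]
acct=W24: ✗
acct=W95: ✗
acct=W36: ✓ → 750
acct=W72: ✓ → 1064
acct=W85: ✓ → 1303
acct=W13: ✗
acct=W41: ✓ → 3349
acct=W31: ✓ → 1494
acct=W10: ✓ → 3849
acct=W45: ✓ → 2417
acct=W78: ✗
acct=W29: ✓ → 1217
acct=W37: ✗
acct=W42: ✓ → 1512
txns_sum = 750 + 1064 + 1303 + 3349 + 1494 + 3849 + 2417 + 1217 + 1512 = 16955
—
[de_sum: country <> 'DE' AND txns >= 187]
acct=W24: ✓ → 3222
acct=W95: ✓ → 265
acct=W36: ✗
acct=W72: ✓ → 1064
acct=W85: ✓ → 1303
acct=W13: ✗
acct=W41: ✗
acct=W31: ✗
acct=W10: ✓ → 3849
acct=W45: ✗
acct=W78: ✓ → 3305
acct=W29: ✗
acct=W37: ✓ → 138
acct=W42: ✗
de_sum = 3222 + 265 + 1064 + 1303 + 3849 + 3305 + 138 = 13146
—
[txns_avg: txns < 167 AND tier <> 'basic']
acct=W24: ✗
acct=W95: ✗
acct=W36: ✗
acct=W72: ✗
acct=W85: ✗
acct=W13: ✗
acct=W41: ✓ → 3349
acct=W31: ✓ → 1494
acct=W10: ✗
acct=W45: ✗
acct=W78: ✗
acct=W29: ✓ → 1217
acct=W37: ✗
acct=W42: ✓ → 1512
txns_avg = (3349 + 1494 + 1217 + 1512) / 4 = 1893

txns_sum=16955, de_sum=13146, txns_avg=1893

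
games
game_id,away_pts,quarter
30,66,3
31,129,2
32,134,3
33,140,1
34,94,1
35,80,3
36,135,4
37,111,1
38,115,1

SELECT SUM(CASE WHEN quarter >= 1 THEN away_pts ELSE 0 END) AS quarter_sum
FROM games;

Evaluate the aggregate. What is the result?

1004

game_id=30: ✓ → 66
game_id=31: ✓ → 129
game_id=32: ✓ → 134
game_id=33: ✓ → 140
game_id=34: ✓ → 94
game_id=35: ✓ → 80
game_id=36: ✓ → 135
game_id=37: ✓ → 111
game_id=38: ✓ → 115
quarter_sum = 66 + 129 + 134 + 140 + 94 + 80 + 135 + 111 + 115 = 1004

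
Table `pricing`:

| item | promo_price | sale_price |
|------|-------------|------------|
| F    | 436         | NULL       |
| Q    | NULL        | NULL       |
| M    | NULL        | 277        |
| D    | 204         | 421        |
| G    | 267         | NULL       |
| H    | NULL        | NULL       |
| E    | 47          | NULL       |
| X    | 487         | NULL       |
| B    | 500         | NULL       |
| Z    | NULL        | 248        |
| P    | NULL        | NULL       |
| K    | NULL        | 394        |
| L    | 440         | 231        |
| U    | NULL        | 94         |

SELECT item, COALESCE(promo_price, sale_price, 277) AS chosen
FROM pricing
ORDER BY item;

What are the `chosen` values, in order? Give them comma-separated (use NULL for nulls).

item=B: promo_price=500 → 500
item=D: promo_price=204 → 204
item=E: promo_price=47 → 47
item=F: promo_price=436 → 436
item=G: promo_price=267 → 267
item=H: promo_price=NULL, sale_price=NULL, → literal 277 → 277
item=K: promo_price=NULL, sale_price=394 → 394
item=L: promo_price=440 → 440
item=M: promo_price=NULL, sale_price=277 → 277
item=P: promo_price=NULL, sale_price=NULL, → literal 277 → 277
item=Q: promo_price=NULL, sale_price=NULL, → literal 277 → 277
item=U: promo_price=NULL, sale_price=94 → 94
item=X: promo_price=487 → 487
item=Z: promo_price=NULL, sale_price=248 → 248

500, 204, 47, 436, 267, 277, 394, 440, 277, 277, 277, 94, 487, 248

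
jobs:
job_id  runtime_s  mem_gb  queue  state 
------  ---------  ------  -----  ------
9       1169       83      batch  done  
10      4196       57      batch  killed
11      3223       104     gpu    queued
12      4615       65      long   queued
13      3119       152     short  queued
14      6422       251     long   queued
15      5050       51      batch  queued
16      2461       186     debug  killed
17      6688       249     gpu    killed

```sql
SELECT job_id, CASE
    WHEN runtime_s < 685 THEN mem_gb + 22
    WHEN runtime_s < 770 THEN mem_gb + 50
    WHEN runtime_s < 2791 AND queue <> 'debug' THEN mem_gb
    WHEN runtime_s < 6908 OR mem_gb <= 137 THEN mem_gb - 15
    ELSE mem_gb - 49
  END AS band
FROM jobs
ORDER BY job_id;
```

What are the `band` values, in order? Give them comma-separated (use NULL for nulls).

job_id=9: runtime_s < 2791 AND queue <> 'debug' → 83
job_id=10: runtime_s < 6908 OR mem_gb <= 137 → 42
job_id=11: runtime_s < 6908 OR mem_gb <= 137 → 89
job_id=12: runtime_s < 6908 OR mem_gb <= 137 → 50
job_id=13: runtime_s < 6908 OR mem_gb <= 137 → 137
job_id=14: runtime_s < 6908 OR mem_gb <= 137 → 236
job_id=15: runtime_s < 6908 OR mem_gb <= 137 → 36
job_id=16: runtime_s < 6908 OR mem_gb <= 137 → 171
job_id=17: runtime_s < 6908 OR mem_gb <= 137 → 234

83, 42, 89, 50, 137, 236, 36, 171, 234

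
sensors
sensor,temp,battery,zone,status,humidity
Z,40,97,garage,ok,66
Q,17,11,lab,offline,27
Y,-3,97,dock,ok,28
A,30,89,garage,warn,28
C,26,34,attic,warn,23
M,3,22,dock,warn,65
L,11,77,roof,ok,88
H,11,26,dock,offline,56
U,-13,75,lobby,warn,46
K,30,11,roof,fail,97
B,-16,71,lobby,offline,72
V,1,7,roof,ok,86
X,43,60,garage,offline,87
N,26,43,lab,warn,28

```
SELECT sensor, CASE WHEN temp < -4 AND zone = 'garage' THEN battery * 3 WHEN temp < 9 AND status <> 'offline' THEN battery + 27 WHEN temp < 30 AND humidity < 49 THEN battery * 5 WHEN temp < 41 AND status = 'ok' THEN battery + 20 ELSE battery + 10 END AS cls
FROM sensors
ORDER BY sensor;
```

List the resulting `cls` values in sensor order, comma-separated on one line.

sensor=A: ELSE → 99
sensor=B: ELSE → 81
sensor=C: temp < 30 AND humidity < 49 → 170
sensor=H: ELSE → 36
sensor=K: ELSE → 21
sensor=L: temp < 41 AND status = 'ok' → 97
sensor=M: temp < 9 AND status <> 'offline' → 49
sensor=N: temp < 30 AND humidity < 49 → 215
sensor=Q: temp < 30 AND humidity < 49 → 55
sensor=U: temp < 9 AND status <> 'offline' → 102
sensor=V: temp < 9 AND status <> 'offline' → 34
sensor=X: ELSE → 70
sensor=Y: temp < 9 AND status <> 'offline' → 124
sensor=Z: temp < 41 AND status = 'ok' → 117

99, 81, 170, 36, 21, 97, 49, 215, 55, 102, 34, 70, 124, 117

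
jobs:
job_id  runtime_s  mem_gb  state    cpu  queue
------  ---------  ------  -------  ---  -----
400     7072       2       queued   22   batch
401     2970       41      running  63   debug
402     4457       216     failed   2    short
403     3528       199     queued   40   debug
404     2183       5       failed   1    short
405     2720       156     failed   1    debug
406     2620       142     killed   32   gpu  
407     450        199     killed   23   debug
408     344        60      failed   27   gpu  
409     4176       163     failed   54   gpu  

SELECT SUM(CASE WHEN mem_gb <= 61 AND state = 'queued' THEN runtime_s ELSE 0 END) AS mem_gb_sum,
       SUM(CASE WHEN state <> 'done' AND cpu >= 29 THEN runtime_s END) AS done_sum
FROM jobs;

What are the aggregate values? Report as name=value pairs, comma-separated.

[mem_gb_sum: mem_gb <= 61 AND state = 'queued']
job_id=400: ✓ → 7072
job_id=401: ✗
job_id=402: ✗
job_id=403: ✗
job_id=404: ✗
job_id=405: ✗
job_id=406: ✗
job_id=407: ✗
job_id=408: ✗
job_id=409: ✗
mem_gb_sum = 7072
—
[done_sum: state <> 'done' AND cpu >= 29]
job_id=400: ✗
job_id=401: ✓ → 2970
job_id=402: ✗
job_id=403: ✓ → 3528
job_id=404: ✗
job_id=405: ✗
job_id=406: ✓ → 2620
job_id=407: ✗
job_id=408: ✗
job_id=409: ✓ → 4176
done_sum = 2970 + 3528 + 2620 + 4176 = 13294

mem_gb_sum=7072, done_sum=13294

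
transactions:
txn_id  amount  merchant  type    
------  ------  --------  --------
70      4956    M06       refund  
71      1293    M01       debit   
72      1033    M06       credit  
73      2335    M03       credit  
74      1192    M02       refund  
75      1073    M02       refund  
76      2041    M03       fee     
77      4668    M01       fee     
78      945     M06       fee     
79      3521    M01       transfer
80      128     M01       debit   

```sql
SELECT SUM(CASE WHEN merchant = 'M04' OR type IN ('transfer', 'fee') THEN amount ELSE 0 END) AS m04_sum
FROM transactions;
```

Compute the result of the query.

11175

txn_id=70: ✗
txn_id=71: ✗
txn_id=72: ✗
txn_id=73: ✗
txn_id=74: ✗
txn_id=75: ✗
txn_id=76: ✓ → 2041
txn_id=77: ✓ → 4668
txn_id=78: ✓ → 945
txn_id=79: ✓ → 3521
txn_id=80: ✗
m04_sum = 2041 + 4668 + 945 + 3521 = 11175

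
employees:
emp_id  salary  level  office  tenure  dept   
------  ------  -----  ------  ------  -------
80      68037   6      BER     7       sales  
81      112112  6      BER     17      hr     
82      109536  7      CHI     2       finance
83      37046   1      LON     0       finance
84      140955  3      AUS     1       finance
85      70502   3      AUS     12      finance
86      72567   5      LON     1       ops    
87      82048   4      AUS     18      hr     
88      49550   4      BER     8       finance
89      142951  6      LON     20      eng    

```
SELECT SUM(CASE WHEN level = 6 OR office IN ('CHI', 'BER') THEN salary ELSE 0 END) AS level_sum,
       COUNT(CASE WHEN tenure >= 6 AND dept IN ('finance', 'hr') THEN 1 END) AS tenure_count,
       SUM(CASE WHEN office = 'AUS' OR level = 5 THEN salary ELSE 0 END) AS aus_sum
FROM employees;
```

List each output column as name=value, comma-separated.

level_sum=482186, tenure_count=4, aus_sum=366072

[level_sum: level = 6 OR office IN ('CHI', 'BER')]
emp_id=80: ✓ → 68037
emp_id=81: ✓ → 112112
emp_id=82: ✓ → 109536
emp_id=83: ✗
emp_id=84: ✗
emp_id=85: ✗
emp_id=86: ✗
emp_id=87: ✗
emp_id=88: ✓ → 49550
emp_id=89: ✓ → 142951
level_sum = 68037 + 112112 + 109536 + 49550 + 142951 = 482186
—
[tenure_count: tenure >= 6 AND dept IN ('finance', 'hr')]
emp_id=80: ✗
emp_id=81: ✓ → 1
emp_id=82: ✗
emp_id=83: ✗
emp_id=84: ✗
emp_id=85: ✓ → 1
emp_id=86: ✗
emp_id=87: ✓ → 1
emp_id=88: ✓ → 1
emp_id=89: ✗
tenure_count = COUNT(1, 1, 1, 1) = 4
—
[aus_sum: office = 'AUS' OR level = 5]
emp_id=80: ✗
emp_id=81: ✗
emp_id=82: ✗
emp_id=83: ✗
emp_id=84: ✓ → 140955
emp_id=85: ✓ → 70502
emp_id=86: ✓ → 72567
emp_id=87: ✓ → 82048
emp_id=88: ✗
emp_id=89: ✗
aus_sum = 140955 + 70502 + 72567 + 82048 = 366072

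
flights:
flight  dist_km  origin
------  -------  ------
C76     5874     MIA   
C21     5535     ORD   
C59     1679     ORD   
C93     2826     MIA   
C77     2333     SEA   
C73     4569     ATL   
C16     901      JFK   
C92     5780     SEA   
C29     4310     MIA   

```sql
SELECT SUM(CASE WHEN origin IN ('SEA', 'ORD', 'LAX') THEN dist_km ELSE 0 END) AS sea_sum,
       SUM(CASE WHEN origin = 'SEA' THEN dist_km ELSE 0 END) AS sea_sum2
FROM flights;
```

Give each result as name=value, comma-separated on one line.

sea_sum=15327, sea_sum2=8113

[sea_sum: origin IN ('SEA', 'ORD', 'LAX')]
flight=C76: ✗
flight=C21: ✓ → 5535
flight=C59: ✓ → 1679
flight=C93: ✗
flight=C77: ✓ → 2333
flight=C73: ✗
flight=C16: ✗
flight=C92: ✓ → 5780
flight=C29: ✗
sea_sum = 5535 + 1679 + 2333 + 5780 = 15327
—
[sea_sum2: origin = 'SEA']
flight=C76: ✗
flight=C21: ✗
flight=C59: ✗
flight=C93: ✗
flight=C77: ✓ → 2333
flight=C73: ✗
flight=C16: ✗
flight=C92: ✓ → 5780
flight=C29: ✗
sea_sum2 = 2333 + 5780 = 8113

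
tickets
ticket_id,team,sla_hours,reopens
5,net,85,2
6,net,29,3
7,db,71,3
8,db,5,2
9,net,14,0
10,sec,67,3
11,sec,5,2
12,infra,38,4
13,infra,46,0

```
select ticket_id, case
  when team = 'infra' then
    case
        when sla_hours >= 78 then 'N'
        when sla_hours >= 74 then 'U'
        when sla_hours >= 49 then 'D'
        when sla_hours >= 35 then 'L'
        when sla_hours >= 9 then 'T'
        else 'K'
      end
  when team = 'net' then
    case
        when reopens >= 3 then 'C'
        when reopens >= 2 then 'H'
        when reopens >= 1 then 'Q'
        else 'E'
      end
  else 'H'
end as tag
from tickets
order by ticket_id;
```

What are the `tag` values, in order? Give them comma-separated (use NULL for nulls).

H, C, H, H, E, H, H, L, L

ticket_id=5: team='net' → inner[reopens >= 2] → H
ticket_id=6: team='net' → inner[reopens >= 3] → C
ticket_id=7: team='db' → outer ELSE → H
ticket_id=8: team='db' → outer ELSE → H
ticket_id=9: team='net' → inner[ELSE] → E
ticket_id=10: team='sec' → outer ELSE → H
ticket_id=11: team='sec' → outer ELSE → H
ticket_id=12: team='infra' → inner[sla_hours >= 35] → L
ticket_id=13: team='infra' → inner[sla_hours >= 35] → L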